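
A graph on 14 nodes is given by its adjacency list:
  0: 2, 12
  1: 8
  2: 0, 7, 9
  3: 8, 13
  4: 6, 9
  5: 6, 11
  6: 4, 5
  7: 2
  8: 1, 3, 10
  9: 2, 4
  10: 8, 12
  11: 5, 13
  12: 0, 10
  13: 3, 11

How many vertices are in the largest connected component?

14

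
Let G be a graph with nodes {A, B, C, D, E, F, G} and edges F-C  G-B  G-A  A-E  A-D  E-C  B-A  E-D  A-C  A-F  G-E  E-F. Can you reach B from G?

From G we can reach A, B, C, D, E, F, G, which includes B.

Yes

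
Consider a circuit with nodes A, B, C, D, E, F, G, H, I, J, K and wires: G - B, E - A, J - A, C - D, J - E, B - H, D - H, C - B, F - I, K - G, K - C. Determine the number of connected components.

3

Starting from F we can reach F, I. That is one component of size 2.
Starting from A we can reach A, E, J. That is one component of size 3.
Starting from B we can reach B, C, D, G, H, K. That is one component of size 6.
Total: 3 components.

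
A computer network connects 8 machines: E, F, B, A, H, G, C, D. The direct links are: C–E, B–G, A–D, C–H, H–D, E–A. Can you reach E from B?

The component containing B is {B, G}, and E is not in it.

No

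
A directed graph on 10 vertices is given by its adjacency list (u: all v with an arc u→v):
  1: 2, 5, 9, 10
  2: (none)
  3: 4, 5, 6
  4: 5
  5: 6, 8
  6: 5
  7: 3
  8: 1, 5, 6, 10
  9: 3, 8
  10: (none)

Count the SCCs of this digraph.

4

{1, 3, 4, 5, 6, 8, 9} are all mutually reachable — one SCC of size 7.
{10} is an SCC by itself.
{7} is an SCC by itself.
{2} is an SCC by itself.
That gives 4 strongly connected components.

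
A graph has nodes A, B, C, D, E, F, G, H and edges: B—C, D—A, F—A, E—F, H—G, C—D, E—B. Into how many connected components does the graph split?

2

Starting from G we can reach G, H. That is one component of size 2.
Starting from A we can reach A, B, C, D, E, F. That is one component of size 6.
Total: 2 components.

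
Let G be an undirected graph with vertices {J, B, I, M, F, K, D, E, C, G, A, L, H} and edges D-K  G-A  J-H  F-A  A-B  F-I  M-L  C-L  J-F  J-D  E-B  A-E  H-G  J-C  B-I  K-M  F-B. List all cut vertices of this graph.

Removing J increases the component count from 1 to 2, so J is a cut vertex.
By contrast removing L leaves 1 component; it is not a cut vertex. No other vertex is a cut vertex either.

J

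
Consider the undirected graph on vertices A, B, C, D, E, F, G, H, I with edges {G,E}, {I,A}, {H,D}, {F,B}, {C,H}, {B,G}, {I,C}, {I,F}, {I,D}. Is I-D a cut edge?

No

After removing I-D, the path I-C-H-D still connects them, so the edge is not a bridge.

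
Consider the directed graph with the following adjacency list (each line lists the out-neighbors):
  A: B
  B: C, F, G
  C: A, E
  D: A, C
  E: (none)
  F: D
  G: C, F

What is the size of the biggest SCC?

{A, B, C, D, F, G} are all mutually reachable — one SCC of size 6.
{E} is an SCC by itself.
The largest has 6 vertices.

6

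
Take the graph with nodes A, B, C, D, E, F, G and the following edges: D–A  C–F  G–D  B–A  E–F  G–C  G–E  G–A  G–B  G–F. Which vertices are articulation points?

G

Removing G increases the component count from 1 to 2, so G is a cut vertex.
By contrast removing A leaves 1 component; it is not a cut vertex. No other vertex is a cut vertex either.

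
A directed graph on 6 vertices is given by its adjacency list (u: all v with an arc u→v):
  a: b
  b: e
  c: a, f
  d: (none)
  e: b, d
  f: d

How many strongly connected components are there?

{b, e} are all mutually reachable — one SCC of size 2.
{d} is an SCC by itself.
{a} is an SCC by itself.
{c} is an SCC by itself.
{f} is an SCC by itself.
That gives 5 strongly connected components.

5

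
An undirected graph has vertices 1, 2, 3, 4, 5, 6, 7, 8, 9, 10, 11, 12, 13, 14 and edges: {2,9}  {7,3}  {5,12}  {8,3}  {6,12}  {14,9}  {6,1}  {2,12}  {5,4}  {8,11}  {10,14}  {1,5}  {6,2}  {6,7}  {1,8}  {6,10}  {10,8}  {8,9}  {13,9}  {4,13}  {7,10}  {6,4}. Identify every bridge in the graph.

11-8

The edges on the cycle 6-7-3-8-1-6 are not bridges since each lies on that cycle.
But removing 11—8 disconnects 11 from 8 — this is a bridge.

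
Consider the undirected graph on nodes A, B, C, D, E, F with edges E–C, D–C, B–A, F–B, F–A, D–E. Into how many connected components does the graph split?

Starting from C we can reach C, D, E. That is one component of size 3.
Starting from A we can reach A, B, F. That is one component of size 3.
Total: 2 components.

2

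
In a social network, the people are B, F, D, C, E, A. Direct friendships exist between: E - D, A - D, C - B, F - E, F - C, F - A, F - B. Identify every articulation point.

F

Removing F increases the component count from 1 to 2, so F is a cut vertex.
By contrast removing C leaves 1 component; it is not a cut vertex. No other vertex is a cut vertex either.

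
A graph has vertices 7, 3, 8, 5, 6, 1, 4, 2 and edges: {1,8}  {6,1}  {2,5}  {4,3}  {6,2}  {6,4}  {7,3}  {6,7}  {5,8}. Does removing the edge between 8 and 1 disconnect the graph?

No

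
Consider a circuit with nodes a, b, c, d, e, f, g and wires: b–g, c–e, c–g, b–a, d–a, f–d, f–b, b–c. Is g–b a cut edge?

After removing g–b, the path g-c-b still connects them, so the edge is not a bridge.

No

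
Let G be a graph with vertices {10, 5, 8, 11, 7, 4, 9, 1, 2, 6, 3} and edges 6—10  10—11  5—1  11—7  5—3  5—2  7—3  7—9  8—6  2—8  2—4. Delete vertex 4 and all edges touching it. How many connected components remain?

With 4 gone, the remaining components are: {1, 2, 3, 5, 6, 7, 8, 9, 10, 11}.
That is 1 component.

1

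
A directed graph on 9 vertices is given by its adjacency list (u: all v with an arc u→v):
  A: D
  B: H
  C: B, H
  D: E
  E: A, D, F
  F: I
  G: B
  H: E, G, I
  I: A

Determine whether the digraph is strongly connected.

There is no directed path from H to C, so the graph is not strongly connected.

No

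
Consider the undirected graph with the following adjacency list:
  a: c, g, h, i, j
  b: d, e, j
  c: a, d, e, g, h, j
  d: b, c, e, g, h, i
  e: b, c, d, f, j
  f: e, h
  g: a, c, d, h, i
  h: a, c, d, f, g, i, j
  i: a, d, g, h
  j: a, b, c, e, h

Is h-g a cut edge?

After removing h-g, the path h-c-g still connects them, so the edge is not a bridge.

No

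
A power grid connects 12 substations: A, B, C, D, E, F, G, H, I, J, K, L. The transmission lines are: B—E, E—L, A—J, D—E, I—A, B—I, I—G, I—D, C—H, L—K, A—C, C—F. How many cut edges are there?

8

The edges on the cycle B-I-D-E-B are not bridges since each lies on that cycle.
But removing A—I disconnects A from I; removing L—K disconnects L from K; removing A—J disconnects A from J; removing I—G disconnects I from G — these are bridges.
In total 8 edges are bridges.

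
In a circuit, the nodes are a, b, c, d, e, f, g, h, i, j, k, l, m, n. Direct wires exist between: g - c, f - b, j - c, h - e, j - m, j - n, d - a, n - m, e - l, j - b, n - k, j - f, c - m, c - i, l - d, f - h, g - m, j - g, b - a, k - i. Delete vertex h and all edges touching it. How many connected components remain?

1

With h gone, the remaining components are: {a, b, c, d, e, f, g, i, j, k, l, m, n}.
That is 1 component.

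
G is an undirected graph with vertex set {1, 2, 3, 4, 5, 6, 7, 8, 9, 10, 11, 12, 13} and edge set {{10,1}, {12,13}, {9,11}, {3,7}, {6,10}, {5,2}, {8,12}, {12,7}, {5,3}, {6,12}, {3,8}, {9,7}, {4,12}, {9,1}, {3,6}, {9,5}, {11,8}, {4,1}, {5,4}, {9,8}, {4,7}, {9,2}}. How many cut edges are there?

1

The edges on the cycle 5-3-6-12-7-4-5 are not bridges since each lies on that cycle.
But removing 12–13 disconnects 12 from 13 — this is a bridge.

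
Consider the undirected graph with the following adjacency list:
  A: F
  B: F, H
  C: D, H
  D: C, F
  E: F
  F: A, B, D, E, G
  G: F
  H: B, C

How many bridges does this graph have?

The edges on the cycle C-D-F-B-H-C are not bridges since each lies on that cycle.
But removing F-G disconnects F from G; removing F-E disconnects F from E; removing F-A disconnects F from A — these are bridges.
That makes 3 bridges.

3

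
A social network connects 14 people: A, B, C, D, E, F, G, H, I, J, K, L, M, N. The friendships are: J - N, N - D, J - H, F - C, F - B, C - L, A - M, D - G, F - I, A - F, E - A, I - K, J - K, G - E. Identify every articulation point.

Removing A increases the component count from 1 to 2, so A is a cut vertex.
Removing C increases the component count from 1 to 2, so C is a cut vertex.
Removing F increases the component count from 1 to 3, so F is a cut vertex.
Likewise J is a cut vertex.
By contrast removing D leaves 1 component; it is not a cut vertex. No other vertex is a cut vertex either.

A, C, F, J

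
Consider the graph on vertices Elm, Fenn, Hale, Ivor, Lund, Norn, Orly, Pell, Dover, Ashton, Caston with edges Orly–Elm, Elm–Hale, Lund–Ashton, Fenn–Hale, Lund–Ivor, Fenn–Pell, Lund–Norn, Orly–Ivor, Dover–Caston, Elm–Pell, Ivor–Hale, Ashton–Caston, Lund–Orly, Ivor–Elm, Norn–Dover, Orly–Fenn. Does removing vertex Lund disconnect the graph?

Deleting Lund raises the number of components from 1 to 2, so Lund is a cut vertex.

Yes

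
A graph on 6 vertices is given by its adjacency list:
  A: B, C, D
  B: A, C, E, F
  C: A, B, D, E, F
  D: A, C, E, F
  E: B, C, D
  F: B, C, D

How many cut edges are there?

The edges on the cycle F-D-A-B-F are not bridges since each lies on that cycle.
Every edge lies on some cycle, so there are no bridges.

0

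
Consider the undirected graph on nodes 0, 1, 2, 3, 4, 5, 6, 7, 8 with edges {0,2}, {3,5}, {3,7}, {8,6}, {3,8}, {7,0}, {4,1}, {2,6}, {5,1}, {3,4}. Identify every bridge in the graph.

The edges on the cycle 3-7-0-2-6-8-3 are not bridges since each lies on that cycle.
Every edge lies on some cycle, so there are no bridges.

none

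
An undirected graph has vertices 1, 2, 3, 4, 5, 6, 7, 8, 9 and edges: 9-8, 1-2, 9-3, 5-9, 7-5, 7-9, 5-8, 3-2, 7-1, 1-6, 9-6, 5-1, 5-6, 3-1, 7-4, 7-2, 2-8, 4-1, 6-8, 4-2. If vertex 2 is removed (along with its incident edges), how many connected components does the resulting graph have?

1

With 2 gone, the remaining components are: {1, 3, 4, 5, 6, 7, 8, 9}.
That is 1 component.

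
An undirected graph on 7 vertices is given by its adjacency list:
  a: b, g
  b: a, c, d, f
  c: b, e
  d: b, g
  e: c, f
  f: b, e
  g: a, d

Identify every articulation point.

b

Removing b increases the component count from 1 to 2, so b is a cut vertex.
By contrast removing g leaves 1 component; it is not a cut vertex. No other vertex is a cut vertex either.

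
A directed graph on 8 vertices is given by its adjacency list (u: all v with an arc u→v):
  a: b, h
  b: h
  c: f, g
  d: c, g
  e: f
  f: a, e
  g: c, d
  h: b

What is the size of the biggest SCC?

{c, d, g} are all mutually reachable — one SCC of size 3.
{b, h} are all mutually reachable — one SCC of size 2.
{e, f} are all mutually reachable — one SCC of size 2.
{a} is an SCC by itself.
The largest has 3 vertices.

3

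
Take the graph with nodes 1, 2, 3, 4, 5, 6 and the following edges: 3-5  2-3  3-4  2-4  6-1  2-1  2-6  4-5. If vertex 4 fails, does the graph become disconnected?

Deleting 4 leaves 1 component (was 1) (its neighbors 2, 3, 5 remain connected to each other), so 4 is not a cut vertex.

No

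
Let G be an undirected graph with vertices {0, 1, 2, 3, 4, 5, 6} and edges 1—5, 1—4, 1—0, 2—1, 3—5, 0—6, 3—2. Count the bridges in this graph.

The edges on the cycle 3-2-1-5-3 are not bridges since each lies on that cycle.
But removing 0—6 disconnects 0 from 6; removing 1—0 disconnects 1 from 0; removing 1—4 disconnects 1 from 4 — these are bridges.
That makes 3 bridges.

3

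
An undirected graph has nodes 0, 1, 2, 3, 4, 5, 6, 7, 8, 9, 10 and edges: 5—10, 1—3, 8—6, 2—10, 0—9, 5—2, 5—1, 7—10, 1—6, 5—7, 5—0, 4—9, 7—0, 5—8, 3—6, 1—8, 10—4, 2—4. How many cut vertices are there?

Removing 5 increases the component count from 1 to 2, so 5 is a cut vertex.
By contrast removing 3 leaves 1 component; it is not a cut vertex. No other vertex is a cut vertex either.

1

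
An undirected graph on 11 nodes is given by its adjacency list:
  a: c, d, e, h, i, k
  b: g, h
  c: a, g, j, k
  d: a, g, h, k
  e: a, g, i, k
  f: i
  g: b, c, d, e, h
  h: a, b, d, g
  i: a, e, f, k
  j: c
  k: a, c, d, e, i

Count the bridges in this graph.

The edges on the cycle k-e-i-k are not bridges since each lies on that cycle.
But removing i-f disconnects i from f; removing j-c disconnects j from c — these are bridges.
That makes 2 bridges.

2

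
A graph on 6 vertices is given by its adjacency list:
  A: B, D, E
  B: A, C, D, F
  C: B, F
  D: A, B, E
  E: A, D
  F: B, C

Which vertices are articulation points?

Removing B increases the component count from 1 to 2, so B is a cut vertex.
By contrast removing F leaves 1 component; it is not a cut vertex. No other vertex is a cut vertex either.

B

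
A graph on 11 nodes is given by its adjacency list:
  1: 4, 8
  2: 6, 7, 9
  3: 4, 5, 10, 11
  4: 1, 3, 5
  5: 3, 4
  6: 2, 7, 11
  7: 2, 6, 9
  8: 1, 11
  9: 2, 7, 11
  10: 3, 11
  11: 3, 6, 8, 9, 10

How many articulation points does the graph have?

Removing 11 increases the component count from 1 to 2, so 11 is a cut vertex.
By contrast removing 6 leaves 1 component; it is not a cut vertex. No other vertex is a cut vertex either.

1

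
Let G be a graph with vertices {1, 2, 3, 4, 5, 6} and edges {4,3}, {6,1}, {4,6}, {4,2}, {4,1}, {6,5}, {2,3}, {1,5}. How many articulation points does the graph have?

1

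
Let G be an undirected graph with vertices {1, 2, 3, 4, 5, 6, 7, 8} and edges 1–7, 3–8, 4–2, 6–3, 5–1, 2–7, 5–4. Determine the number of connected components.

Starting from 3 we can reach 3, 6, 8. That is one component of size 3.
Starting from 1 we can reach 1, 2, 4, 5, 7. That is one component of size 5.
Total: 2 components.

2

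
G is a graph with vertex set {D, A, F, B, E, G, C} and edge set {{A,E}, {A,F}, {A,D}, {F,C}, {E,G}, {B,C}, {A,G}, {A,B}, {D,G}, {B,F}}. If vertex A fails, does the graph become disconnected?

Yes

Deleting A raises the number of components from 1 to 2, so A is a cut vertex.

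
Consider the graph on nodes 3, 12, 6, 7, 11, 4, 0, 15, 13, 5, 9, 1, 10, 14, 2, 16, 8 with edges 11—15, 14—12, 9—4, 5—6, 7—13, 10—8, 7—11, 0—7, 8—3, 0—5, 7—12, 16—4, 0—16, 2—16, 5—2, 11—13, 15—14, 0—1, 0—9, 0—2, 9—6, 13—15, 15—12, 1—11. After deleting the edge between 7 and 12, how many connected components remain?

7 and 12 are still connected via 7-11-15-12, so the component count stays at 2.

2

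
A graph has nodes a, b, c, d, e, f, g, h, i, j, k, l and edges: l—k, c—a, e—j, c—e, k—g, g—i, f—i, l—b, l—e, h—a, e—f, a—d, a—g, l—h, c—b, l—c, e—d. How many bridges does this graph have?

1

The edges on the cycle l-h-a-d-e-c-l are not bridges since each lies on that cycle.
But removing e—j disconnects e from j — this is a bridge.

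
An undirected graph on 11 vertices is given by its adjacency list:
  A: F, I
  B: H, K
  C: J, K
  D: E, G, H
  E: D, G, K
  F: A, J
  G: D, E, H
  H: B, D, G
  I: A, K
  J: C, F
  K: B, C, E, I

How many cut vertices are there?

1

Removing K increases the component count from 1 to 2, so K is a cut vertex.
By contrast removing C leaves 1 component; it is not a cut vertex. No other vertex is a cut vertex either.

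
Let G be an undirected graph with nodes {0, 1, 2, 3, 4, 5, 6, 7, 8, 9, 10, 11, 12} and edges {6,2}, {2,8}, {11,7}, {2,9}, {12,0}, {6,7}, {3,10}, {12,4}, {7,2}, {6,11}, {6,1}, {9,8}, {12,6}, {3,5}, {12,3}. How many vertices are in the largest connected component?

13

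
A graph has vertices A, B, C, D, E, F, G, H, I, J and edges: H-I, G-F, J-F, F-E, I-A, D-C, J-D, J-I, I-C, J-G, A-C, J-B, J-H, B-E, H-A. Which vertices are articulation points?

Removing J increases the component count from 1 to 2, so J is a cut vertex.
By contrast removing E leaves 1 component; it is not a cut vertex. No other vertex is a cut vertex either.

J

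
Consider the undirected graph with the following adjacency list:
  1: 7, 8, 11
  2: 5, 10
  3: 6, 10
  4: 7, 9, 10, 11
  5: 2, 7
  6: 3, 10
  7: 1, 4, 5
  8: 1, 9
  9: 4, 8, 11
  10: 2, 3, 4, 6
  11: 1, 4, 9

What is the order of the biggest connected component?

11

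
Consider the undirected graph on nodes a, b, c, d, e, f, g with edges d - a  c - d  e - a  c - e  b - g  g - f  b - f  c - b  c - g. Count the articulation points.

Removing c increases the component count from 1 to 2, so c is a cut vertex.
By contrast removing b leaves 1 component; it is not a cut vertex. No other vertex is a cut vertex either.

1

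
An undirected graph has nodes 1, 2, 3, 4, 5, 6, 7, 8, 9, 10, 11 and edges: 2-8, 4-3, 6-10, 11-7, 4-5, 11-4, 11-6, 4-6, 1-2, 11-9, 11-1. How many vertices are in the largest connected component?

Starting from 1 we can reach 1, 2, 3, 4, 5, 6, 7, 8, 9, 10, 11. That is one component of size 11.
The largest has 11 vertices.

11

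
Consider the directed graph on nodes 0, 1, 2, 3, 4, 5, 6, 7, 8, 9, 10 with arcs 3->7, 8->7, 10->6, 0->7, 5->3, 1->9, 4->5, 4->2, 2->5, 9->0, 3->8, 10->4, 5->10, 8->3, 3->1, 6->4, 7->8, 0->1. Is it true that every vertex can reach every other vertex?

There is no directed path from 0 to 4, so the graph is not strongly connected.

No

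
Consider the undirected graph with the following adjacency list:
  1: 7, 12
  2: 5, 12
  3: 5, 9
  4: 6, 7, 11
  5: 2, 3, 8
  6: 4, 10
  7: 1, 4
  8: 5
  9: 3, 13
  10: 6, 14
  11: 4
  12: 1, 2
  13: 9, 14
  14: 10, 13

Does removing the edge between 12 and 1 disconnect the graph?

After removing 12-1, the path 12-2-5-3-9-13-14-10-6-4-7-1 still connects them, so the edge is not a bridge.

No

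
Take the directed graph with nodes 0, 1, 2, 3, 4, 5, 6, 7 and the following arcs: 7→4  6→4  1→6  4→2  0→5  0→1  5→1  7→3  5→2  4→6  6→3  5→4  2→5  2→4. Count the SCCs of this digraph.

{1, 2, 4, 5, 6} are all mutually reachable — one SCC of size 5.
{7} is an SCC by itself.
{0} is an SCC by itself.
{3} is an SCC by itself.
That gives 4 strongly connected components.

4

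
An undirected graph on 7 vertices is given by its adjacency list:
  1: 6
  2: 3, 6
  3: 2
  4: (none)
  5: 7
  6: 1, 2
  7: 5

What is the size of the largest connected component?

4

4 is isolated — a component by itself.
Starting from 5 we can reach 5, 7. That is one component of size 2.
Starting from 1 we can reach 1, 2, 3, 6. That is one component of size 4.
The largest has 4 vertices.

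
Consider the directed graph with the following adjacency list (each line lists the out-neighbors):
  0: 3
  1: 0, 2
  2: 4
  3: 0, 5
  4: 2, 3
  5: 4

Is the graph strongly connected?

No

There is no directed path from 3 to 1, so the graph is not strongly connected.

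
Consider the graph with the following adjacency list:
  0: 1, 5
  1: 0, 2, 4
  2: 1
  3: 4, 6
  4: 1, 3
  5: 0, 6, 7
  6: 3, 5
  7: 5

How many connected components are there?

1

Starting from 0 we can reach 0, 1, 2, 3, 4, 5, 6, 7. That is one component of size 8.
Total: 1 component.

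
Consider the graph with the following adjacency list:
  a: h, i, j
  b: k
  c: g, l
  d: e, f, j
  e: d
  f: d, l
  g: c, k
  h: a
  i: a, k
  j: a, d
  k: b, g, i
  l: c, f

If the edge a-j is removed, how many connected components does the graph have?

1

a and j are still connected via a-i-k-g-c-l-f-d-j, so the component count stays at 1.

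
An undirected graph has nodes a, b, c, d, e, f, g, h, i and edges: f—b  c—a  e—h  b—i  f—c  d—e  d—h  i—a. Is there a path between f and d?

The component containing f is {a, b, c, f, i}, and d is not in it.

No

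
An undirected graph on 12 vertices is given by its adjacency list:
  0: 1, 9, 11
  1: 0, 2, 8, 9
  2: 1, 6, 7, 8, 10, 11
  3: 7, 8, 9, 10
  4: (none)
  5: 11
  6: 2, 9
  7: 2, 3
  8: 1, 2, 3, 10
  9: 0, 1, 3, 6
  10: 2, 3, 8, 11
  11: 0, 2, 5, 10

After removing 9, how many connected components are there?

With 9 gone, the remaining components are: {4}; {0, 1, 2, 3, 5, 6, 7, 8, 10, 11}.
That is 2 components.

2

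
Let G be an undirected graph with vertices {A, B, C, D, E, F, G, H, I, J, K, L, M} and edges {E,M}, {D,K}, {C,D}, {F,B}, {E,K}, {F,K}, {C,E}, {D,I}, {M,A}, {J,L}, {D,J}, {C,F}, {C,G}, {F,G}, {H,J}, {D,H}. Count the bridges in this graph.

5

The edges on the cycle C-F-G-C are not bridges since each lies on that cycle.
But removing D - I disconnects D from I; removing B - F disconnects B from F; removing M - A disconnects M from A; removing J - L disconnects J from L — these are bridges.
In total 5 edges are bridges.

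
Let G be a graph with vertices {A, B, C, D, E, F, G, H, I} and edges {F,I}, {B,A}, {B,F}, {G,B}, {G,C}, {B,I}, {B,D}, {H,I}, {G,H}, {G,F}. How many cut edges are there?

3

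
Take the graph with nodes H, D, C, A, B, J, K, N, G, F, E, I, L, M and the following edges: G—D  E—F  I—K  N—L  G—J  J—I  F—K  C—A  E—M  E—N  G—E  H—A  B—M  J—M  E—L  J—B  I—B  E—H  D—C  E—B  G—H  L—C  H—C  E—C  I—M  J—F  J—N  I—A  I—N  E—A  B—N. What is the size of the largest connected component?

14

Starting from A we can reach A, B, C, D, E, F, G, H, I, J, K, L, M, N. That is one component of size 14.
The largest has 14 vertices.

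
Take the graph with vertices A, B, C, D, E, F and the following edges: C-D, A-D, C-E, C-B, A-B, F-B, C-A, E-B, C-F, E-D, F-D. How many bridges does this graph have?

The edges on the cycle C-E-D-F-C are not bridges since each lies on that cycle.
Every edge lies on some cycle, so there are no bridges.

0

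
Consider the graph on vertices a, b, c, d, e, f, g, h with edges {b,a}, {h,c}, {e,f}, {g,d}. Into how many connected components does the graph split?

Starting from d we can reach d, g. That is one component of size 2.
Starting from e we can reach e, f. That is one component of size 2.
Starting from a we can reach a, b. That is one component of size 2.
Starting from c we can reach c, h. That is one component of size 2.
Total: 4 components.

4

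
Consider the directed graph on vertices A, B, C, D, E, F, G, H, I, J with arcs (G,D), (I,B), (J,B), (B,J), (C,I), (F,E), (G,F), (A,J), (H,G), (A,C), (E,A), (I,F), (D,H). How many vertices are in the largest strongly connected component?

5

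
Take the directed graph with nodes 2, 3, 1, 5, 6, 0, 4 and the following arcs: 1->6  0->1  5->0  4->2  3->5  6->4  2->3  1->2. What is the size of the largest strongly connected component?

{0, 1, 2, 3, 4, 5, 6} are all mutually reachable — one SCC of size 7.
The largest has 7 vertices.

7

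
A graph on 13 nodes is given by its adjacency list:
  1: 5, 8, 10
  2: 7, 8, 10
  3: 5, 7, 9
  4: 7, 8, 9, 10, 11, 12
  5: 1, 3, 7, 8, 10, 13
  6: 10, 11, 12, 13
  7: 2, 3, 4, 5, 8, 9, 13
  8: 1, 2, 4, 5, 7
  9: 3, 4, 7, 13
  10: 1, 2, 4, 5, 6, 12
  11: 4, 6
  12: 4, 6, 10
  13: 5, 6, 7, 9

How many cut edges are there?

The edges on the cycle 5-7-4-11-6-13-5 are not bridges since each lies on that cycle.
Every edge lies on some cycle, so there are no bridges.

0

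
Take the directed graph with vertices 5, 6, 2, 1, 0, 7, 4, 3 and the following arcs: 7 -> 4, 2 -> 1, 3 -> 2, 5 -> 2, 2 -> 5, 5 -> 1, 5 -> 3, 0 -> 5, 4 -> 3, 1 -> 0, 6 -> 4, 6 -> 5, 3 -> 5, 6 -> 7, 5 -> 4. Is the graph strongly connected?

No

There is no directed path from 7 to 6, so the graph is not strongly connected.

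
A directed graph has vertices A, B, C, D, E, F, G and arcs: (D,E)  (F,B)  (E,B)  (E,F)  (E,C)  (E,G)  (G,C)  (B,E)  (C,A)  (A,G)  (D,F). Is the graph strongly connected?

There is no directed path from A to D, so the graph is not strongly connected.

No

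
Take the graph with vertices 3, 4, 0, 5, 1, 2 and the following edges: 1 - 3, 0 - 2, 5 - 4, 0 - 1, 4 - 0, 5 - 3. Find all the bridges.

0-2

The edges on the cycle 5-4-0-1-3-5 are not bridges since each lies on that cycle.
But removing 0 - 2 disconnects 0 from 2 — this is a bridge.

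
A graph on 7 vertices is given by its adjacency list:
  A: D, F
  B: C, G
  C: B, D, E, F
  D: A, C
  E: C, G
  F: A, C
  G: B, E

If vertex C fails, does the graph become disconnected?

Yes

Deleting C raises the number of components from 1 to 2, so C is a cut vertex.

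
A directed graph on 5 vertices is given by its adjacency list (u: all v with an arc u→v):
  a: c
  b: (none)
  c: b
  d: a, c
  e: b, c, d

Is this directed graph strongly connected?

No

There is no directed path from b to e, so the graph is not strongly connected.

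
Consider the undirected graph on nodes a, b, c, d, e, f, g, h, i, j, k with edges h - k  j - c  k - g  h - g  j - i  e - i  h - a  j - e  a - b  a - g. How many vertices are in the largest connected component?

f is isolated — a component by itself.
d is isolated — a component by itself.
Starting from c we can reach c, e, i, j. That is one component of size 4.
Starting from a we can reach a, b, g, h, k. That is one component of size 5.
The largest has 5 vertices.

5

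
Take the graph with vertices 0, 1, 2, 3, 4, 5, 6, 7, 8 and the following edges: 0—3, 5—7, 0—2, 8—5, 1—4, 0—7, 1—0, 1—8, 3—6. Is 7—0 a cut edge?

No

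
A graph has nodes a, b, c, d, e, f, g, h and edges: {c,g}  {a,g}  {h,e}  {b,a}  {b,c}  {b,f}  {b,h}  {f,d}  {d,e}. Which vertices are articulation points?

Removing b increases the component count from 1 to 2, so b is a cut vertex.
By contrast removing g leaves 1 component; it is not a cut vertex. No other vertex is a cut vertex either.

b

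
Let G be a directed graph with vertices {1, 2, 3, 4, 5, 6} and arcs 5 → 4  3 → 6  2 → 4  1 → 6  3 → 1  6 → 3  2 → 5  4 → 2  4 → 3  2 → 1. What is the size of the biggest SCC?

3

{1, 3, 6} are all mutually reachable — one SCC of size 3.
{2, 4, 5} are all mutually reachable — one SCC of size 3.
The largest has 3 vertices.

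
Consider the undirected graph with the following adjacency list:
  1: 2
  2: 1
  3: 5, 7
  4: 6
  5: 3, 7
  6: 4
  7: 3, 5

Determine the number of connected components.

3

Starting from 4 we can reach 4, 6. That is one component of size 2.
Starting from 1 we can reach 1, 2. That is one component of size 2.
Starting from 3 we can reach 3, 5, 7. That is one component of size 3.
Total: 3 components.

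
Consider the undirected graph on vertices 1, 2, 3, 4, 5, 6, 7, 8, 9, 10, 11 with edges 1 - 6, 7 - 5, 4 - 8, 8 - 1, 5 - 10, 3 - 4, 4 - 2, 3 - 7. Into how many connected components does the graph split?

11 is isolated — a component by itself.
9 is isolated — a component by itself.
Starting from 1 we can reach 1, 2, 3, 4, 5, 6, 7, 8, 10. That is one component of size 9.
Total: 3 components.

3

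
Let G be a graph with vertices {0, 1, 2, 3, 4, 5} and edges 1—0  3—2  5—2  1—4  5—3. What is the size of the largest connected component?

Starting from 2 we can reach 2, 3, 5. That is one component of size 3.
Starting from 0 we can reach 0, 1, 4. That is one component of size 3.
The largest has 3 vertices.

3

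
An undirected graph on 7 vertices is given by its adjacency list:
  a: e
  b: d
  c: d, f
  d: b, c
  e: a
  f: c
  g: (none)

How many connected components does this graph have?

g is isolated — a component by itself.
Starting from a we can reach a, e. That is one component of size 2.
Starting from b we can reach b, c, d, f. That is one component of size 4.
Total: 3 components.

3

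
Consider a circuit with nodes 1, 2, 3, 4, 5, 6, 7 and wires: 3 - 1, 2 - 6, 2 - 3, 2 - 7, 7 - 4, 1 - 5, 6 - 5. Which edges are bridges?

2-7, 4-7

The edges on the cycle 2-3-1-5-6-2 are not bridges since each lies on that cycle.
But removing 7 - 2 disconnects 7 from 2; removing 4 - 7 disconnects 4 from 7 — these are bridges.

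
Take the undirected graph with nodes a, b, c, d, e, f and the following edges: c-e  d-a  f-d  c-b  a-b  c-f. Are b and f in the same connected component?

Yes

From b we can reach a, b, c, d, e, f, which includes f.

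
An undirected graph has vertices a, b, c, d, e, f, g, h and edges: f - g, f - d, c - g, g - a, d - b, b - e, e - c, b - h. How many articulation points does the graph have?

2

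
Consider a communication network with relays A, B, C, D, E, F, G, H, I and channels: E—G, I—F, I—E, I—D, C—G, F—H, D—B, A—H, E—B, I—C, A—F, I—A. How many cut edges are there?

The edges on the cycle I-C-G-E-I are not bridges since each lies on that cycle.
Every edge lies on some cycle, so there are no bridges.

0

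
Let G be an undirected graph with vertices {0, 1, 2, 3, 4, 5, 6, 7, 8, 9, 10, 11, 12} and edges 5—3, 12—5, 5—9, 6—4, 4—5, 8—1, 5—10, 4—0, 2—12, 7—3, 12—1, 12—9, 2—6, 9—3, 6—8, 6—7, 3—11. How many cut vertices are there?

3

Removing 3 increases the component count from 1 to 2, so 3 is a cut vertex.
Removing 4 increases the component count from 1 to 2, so 4 is a cut vertex.
Removing 5 increases the component count from 1 to 2, so 5 is a cut vertex.
By contrast removing 11 leaves 1 component; it is not a cut vertex. No other vertex is a cut vertex either.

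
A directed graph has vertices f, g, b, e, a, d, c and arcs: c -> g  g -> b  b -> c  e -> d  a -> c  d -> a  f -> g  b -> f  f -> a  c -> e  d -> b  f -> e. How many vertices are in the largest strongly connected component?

7

{a, b, c, d, e, f, g} are all mutually reachable — one SCC of size 7.
The largest has 7 vertices.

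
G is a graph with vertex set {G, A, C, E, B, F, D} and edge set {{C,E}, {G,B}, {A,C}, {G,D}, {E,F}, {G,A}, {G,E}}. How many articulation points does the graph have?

Removing E increases the component count from 1 to 2, so E is a cut vertex.
Removing G increases the component count from 1 to 3, so G is a cut vertex.
By contrast removing D leaves 1 component; it is not a cut vertex. No other vertex is a cut vertex either.

2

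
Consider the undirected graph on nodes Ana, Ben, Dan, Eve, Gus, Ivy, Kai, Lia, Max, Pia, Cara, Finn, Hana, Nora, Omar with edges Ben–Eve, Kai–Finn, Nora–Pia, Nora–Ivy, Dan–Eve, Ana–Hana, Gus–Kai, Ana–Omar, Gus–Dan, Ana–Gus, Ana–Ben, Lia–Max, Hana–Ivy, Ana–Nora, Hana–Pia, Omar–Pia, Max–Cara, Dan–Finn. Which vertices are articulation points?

Ana, Max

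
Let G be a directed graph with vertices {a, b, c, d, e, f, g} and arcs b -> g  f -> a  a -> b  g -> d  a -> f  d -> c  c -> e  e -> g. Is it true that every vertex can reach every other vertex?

There is no directed path from d to f, so the graph is not strongly connected.

No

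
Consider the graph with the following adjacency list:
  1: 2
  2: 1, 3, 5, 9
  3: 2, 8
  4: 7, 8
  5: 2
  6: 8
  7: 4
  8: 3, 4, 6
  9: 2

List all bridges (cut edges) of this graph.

removing 5-2 disconnects 5 from 2; removing 9-2 disconnects 9 from 2; removing 8-4 disconnects 8 from 4; removing 1-2 disconnects 1 from 2 — these are bridges.
In total 8 edges are bridges.

1-2, 2-3, 2-5, 2-9, 3-8, 4-7, 4-8, 6-8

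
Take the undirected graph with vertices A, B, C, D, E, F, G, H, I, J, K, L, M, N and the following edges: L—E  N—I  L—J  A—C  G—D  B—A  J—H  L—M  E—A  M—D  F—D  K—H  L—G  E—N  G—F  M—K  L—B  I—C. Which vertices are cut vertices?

L

Removing L increases the component count from 1 to 2, so L is a cut vertex.
By contrast removing A leaves 1 component; it is not a cut vertex. No other vertex is a cut vertex either.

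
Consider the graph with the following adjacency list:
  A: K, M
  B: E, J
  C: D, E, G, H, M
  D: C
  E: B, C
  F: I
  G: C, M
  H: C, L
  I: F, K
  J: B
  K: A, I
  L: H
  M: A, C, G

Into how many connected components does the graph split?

Starting from A we can reach A, B, C, D, E, F, G, H, I, J, K, L, M. That is one component of size 13.
Total: 1 component.

1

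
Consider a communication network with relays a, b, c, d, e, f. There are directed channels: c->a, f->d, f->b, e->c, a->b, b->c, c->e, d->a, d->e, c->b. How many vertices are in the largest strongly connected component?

4

{a, b, c, e} are all mutually reachable — one SCC of size 4.
{f} is an SCC by itself.
{d} is an SCC by itself.
The largest has 4 vertices.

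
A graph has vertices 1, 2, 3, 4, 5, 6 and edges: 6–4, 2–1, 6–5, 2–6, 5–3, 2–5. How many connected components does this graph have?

1

Starting from 1 we can reach 1, 2, 3, 4, 5, 6. That is one component of size 6.
Total: 1 component.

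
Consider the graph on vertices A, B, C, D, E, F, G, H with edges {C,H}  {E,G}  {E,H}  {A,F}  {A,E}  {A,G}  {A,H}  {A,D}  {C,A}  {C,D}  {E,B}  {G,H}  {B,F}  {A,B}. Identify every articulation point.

none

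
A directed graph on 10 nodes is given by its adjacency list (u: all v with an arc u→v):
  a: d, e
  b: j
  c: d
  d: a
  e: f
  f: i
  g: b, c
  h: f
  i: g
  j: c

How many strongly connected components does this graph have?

{a, b, c, d, e, f, g, i, j} are all mutually reachable — one SCC of size 9.
{h} is an SCC by itself.
That gives 2 strongly connected components.

2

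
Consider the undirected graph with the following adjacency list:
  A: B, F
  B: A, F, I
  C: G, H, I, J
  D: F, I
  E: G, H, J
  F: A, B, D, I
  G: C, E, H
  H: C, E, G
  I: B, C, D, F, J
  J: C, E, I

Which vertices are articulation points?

I

Removing I increases the component count from 1 to 2, so I is a cut vertex.
By contrast removing H leaves 1 component; it is not a cut vertex. No other vertex is a cut vertex either.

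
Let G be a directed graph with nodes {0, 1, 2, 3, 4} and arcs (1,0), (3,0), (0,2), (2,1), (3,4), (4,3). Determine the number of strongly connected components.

2

{0, 1, 2} are all mutually reachable — one SCC of size 3.
{3, 4} are all mutually reachable — one SCC of size 2.
That gives 2 strongly connected components.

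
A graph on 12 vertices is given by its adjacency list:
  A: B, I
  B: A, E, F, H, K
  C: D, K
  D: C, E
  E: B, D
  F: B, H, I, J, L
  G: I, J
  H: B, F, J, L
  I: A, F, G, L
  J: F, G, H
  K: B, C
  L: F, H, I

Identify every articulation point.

Removing B increases the component count from 1 to 2, so B is a cut vertex.
By contrast removing I leaves 1 component; it is not a cut vertex. No other vertex is a cut vertex either.

B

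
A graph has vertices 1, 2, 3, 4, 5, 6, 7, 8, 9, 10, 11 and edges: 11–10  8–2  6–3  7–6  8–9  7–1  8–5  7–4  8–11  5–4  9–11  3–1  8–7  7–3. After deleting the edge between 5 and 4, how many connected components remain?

1

5 and 4 are still connected via 5-8-7-4, so the component count stays at 1.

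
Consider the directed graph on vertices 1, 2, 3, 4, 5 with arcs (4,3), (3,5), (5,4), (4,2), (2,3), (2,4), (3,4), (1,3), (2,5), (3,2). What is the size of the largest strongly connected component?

4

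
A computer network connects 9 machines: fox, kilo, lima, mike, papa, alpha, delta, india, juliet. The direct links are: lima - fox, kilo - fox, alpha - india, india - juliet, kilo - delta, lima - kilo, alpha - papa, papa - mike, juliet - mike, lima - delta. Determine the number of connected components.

2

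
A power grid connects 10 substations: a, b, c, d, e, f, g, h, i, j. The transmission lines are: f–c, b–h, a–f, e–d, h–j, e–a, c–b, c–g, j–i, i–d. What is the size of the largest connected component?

Starting from a we can reach a, b, c, d, e, f, g, h, i, j. That is one component of size 10.
The largest has 10 vertices.

10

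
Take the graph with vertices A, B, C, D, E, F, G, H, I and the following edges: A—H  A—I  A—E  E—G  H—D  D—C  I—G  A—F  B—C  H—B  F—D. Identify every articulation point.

Removing A increases the component count from 1 to 2, so A is a cut vertex.
By contrast removing E leaves 1 component; it is not a cut vertex. No other vertex is a cut vertex either.

A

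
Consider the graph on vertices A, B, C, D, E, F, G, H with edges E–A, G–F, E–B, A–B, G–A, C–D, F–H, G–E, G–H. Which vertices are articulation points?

G

Removing G increases the component count from 2 to 3, so G is a cut vertex.
By contrast removing E leaves 2 components; it is not a cut vertex. No other vertex is a cut vertex either.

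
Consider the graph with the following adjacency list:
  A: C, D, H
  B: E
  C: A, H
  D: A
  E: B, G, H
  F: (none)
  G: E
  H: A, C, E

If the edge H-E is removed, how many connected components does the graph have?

3

Before removal there are 2 components.
H-E is a bridge — removing it separates H's side from E's side.
After removal: 3 components.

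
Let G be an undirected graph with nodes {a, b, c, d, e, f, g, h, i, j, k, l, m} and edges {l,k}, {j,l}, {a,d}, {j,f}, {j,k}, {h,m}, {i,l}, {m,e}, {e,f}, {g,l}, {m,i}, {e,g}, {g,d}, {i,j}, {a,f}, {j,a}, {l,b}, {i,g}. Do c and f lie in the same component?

The component containing c is {c}, and f is not in it.

No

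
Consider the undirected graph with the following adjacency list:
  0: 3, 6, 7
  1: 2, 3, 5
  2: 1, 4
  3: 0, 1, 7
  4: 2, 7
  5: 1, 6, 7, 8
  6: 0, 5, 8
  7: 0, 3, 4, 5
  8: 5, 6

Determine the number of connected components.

Starting from 0 we can reach 0, 1, 2, 3, 4, 5, 6, 7, 8. That is one component of size 9.
Total: 1 component.

1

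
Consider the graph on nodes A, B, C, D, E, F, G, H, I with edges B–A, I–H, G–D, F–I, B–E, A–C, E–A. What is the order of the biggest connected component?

4

Starting from D we can reach D, G. That is one component of size 2.
Starting from F we can reach F, H, I. That is one component of size 3.
Starting from A we can reach A, B, C, E. That is one component of size 4.
The largest has 4 vertices.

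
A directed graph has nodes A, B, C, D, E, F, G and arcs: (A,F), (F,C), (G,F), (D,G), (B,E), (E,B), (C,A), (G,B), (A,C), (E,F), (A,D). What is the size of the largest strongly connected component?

7

{A, B, C, D, E, F, G} are all mutually reachable — one SCC of size 7.
The largest has 7 vertices.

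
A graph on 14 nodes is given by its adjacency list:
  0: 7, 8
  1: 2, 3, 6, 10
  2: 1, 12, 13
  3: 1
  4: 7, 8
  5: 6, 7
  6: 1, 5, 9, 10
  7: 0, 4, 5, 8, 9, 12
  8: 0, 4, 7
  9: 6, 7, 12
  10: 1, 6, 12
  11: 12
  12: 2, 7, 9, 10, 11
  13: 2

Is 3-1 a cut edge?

Yes

Removing 3-1 leaves no path between 3 and 1: the component count goes from 1 to 2. So it is a bridge.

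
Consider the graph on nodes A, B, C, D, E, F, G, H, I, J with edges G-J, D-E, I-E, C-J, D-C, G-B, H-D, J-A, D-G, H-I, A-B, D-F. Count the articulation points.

Removing D increases the component count from 1 to 3, so D is a cut vertex.
By contrast removing C leaves 1 component; it is not a cut vertex. No other vertex is a cut vertex either.

1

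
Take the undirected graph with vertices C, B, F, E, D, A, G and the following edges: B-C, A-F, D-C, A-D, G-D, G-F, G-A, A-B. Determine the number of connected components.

E is isolated — a component by itself.
Starting from A we can reach A, B, C, D, F, G. That is one component of size 6.
Total: 2 components.

2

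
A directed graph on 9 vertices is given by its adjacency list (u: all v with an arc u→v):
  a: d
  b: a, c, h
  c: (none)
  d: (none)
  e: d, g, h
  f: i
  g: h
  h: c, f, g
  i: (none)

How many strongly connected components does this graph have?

8

{g, h} are all mutually reachable — one SCC of size 2.
{d} is an SCC by itself.
{e} is an SCC by itself.
{c} is an SCC by itself.
{f} is an SCC by itself.
(and 3 more singleton SCCs)
That gives 8 strongly connected components.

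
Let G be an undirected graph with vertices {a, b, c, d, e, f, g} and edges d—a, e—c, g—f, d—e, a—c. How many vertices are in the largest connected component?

4

b is isolated — a component by itself.
Starting from f we can reach f, g. That is one component of size 2.
Starting from a we can reach a, c, d, e. That is one component of size 4.
The largest has 4 vertices.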